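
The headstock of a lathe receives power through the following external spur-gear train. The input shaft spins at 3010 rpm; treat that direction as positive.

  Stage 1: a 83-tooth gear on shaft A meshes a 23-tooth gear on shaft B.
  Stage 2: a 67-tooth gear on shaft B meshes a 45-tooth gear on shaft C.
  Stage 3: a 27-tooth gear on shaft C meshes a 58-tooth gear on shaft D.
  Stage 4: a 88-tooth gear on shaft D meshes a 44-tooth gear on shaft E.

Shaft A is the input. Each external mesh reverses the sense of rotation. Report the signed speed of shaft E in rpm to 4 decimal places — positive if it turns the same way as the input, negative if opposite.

+15057.2204 rpm (same as input, |ω| = 15057.2204 rpm)

Stage 1 [83T→23T]: ω = 3010.0000×83/23 = 10862.1739 rpm, dir flips to −; running = −10862.1739
Stage 2 [67T→45T]: ω = 10862.1739×67/45 = 16172.5700 rpm, dir flips to +; running = +16172.5700
Stage 3 [27T→58T]: ω = 16172.5700×27/58 = 7528.6102 rpm, dir flips to −; running = −7528.6102
Stage 4 [88T→44T]: ω = 7528.6102×88/44 = 15057.2204 rpm, dir flips to +; running = +15057.2204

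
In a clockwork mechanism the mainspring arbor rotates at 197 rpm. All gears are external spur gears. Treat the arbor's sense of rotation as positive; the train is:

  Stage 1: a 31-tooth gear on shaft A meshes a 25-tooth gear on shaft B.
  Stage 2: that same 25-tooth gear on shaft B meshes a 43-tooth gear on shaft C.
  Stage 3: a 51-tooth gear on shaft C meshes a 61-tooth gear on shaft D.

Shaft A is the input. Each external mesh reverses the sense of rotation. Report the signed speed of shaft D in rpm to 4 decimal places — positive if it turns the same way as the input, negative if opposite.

Stage 1 [31T→25T]: ω = 197.0000×31/25 = 244.2800 rpm, dir flips to −; running = −244.2800
Stage 2 [25T→43T]: ω = 244.2800×25/43 = 142.0233 rpm, dir flips to +; running = +142.0233
Stage 3 [51T→61T]: ω = 142.0233×51/61 = 118.7408 rpm, dir flips to −; running = −118.7408

-118.7408 rpm (opposite to input, |ω| = 118.7408 rpm)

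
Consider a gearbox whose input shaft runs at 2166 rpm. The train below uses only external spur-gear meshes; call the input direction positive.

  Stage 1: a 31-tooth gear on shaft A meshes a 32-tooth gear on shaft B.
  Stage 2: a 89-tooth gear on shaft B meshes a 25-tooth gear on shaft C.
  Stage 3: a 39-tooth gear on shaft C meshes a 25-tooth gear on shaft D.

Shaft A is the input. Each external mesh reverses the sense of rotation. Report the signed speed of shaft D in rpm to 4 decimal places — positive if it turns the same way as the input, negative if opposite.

-11653.1883 rpm (opposite to input, |ω| = 11653.1883 rpm)

Stage 1 [31T→32T]: ω = 2166.0000×31/32 = 2098.3125 rpm, dir flips to −; running = −2098.3125
Stage 2 [89T→25T]: ω = 2098.3125×89/25 = 7469.9925 rpm, dir flips to +; running = +7469.9925
Stage 3 [39T→25T]: ω = 7469.9925×39/25 = 11653.1883 rpm, dir flips to −; running = −11653.1883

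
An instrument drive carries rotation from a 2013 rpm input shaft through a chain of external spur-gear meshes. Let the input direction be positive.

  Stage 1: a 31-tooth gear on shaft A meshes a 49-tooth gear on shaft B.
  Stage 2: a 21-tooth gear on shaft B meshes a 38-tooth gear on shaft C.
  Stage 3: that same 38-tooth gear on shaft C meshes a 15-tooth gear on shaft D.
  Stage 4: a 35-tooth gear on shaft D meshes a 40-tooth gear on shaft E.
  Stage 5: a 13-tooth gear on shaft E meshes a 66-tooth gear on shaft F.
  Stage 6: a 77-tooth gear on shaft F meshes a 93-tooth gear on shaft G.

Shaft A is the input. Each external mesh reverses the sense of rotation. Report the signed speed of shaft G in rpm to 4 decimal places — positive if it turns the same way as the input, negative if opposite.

+254.4208 rpm (same as input, |ω| = 254.4208 rpm)

Stage 1 [31T→49T]: ω = 2013.0000×31/49 = 1273.5306 rpm, dir flips to −; running = −1273.5306
Stage 2 [21T→38T]: ω = 1273.5306×21/38 = 703.7932 rpm, dir flips to +; running = +703.7932
Stage 3 [38T→15T]: ω = 703.7932×38/15 = 1782.9429 rpm, dir flips to −; running = −1782.9429
Stage 4 [35T→40T]: ω = 1782.9429×35/40 = 1560.0750 rpm, dir flips to +; running = +1560.0750
Stage 5 [13T→66T]: ω = 1560.0750×13/66 = 307.2875 rpm, dir flips to −; running = −307.2875
Stage 6 [77T→93T]: ω = 307.2875×77/93 = 254.4208 rpm, dir flips to +; running = +254.4208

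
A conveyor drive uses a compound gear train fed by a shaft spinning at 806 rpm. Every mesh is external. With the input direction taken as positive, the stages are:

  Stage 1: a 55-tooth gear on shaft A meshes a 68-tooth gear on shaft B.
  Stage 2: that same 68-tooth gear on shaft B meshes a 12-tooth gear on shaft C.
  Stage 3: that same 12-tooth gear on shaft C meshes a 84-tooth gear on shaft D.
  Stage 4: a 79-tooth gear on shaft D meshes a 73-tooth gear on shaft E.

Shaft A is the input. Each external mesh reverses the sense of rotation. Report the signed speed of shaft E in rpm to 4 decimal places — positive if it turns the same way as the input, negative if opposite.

Stage 1 [55T→68T]: ω = 806.0000×55/68 = 651.9118 rpm, dir flips to −; running = −651.9118
Stage 2 [68T→12T]: ω = 651.9118×68/12 = 3694.1667 rpm, dir flips to +; running = +3694.1667
Stage 3 [12T→84T]: ω = 3694.1667×12/84 = 527.7381 rpm, dir flips to −; running = −527.7381
Stage 4 [79T→73T]: ω = 527.7381×79/73 = 571.1138 rpm, dir flips to +; running = +571.1138

+571.1138 rpm (same as input, |ω| = 571.1138 rpm)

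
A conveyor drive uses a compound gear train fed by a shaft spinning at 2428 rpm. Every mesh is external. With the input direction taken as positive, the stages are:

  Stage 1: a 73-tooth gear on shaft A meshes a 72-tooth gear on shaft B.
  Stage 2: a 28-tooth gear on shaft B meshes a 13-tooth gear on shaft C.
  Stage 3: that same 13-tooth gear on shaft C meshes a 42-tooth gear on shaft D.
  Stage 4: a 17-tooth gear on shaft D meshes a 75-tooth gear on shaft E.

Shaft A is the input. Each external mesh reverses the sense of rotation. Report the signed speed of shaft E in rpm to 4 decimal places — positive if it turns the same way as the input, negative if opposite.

Stage 1 [73T→72T]: ω = 2428.0000×73/72 = 2461.7222 rpm, dir flips to −; running = −2461.7222
Stage 2 [28T→13T]: ω = 2461.7222×28/13 = 5302.1709 rpm, dir flips to +; running = +5302.1709
Stage 3 [13T→42T]: ω = 5302.1709×13/42 = 1641.1481 rpm, dir flips to −; running = −1641.1481
Stage 4 [17T→75T]: ω = 1641.1481×17/75 = 371.9936 rpm, dir flips to +; running = +371.9936

+371.9936 rpm (same as input, |ω| = 371.9936 rpm)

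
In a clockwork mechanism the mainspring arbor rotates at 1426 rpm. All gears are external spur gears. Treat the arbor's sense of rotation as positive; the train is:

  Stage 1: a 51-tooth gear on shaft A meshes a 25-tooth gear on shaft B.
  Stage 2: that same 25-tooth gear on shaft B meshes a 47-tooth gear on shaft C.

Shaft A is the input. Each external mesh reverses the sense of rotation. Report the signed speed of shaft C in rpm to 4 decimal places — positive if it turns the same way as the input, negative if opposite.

+1547.3617 rpm (same as input, |ω| = 1547.3617 rpm)

Stage 1 [51T→25T]: ω = 1426.0000×51/25 = 2909.0400 rpm, dir flips to −; running = −2909.0400
Stage 2 [25T→47T]: ω = 2909.0400×25/47 = 1547.3617 rpm, dir flips to +; running = +1547.3617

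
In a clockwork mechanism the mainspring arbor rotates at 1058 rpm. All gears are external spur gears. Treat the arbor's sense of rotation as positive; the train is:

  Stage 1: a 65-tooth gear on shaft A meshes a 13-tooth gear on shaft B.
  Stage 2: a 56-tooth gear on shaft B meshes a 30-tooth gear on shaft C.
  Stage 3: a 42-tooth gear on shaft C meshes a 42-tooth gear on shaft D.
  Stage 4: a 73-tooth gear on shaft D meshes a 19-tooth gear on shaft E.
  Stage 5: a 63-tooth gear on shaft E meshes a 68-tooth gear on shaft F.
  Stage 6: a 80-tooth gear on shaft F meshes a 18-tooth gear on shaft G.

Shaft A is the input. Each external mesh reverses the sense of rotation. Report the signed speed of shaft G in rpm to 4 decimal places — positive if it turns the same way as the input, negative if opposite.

Stage 1 [65T→13T]: ω = 1058.0000×65/13 = 5290.0000 rpm, dir flips to −; running = −5290.0000
Stage 2 [56T→30T]: ω = 5290.0000×56/30 = 9874.6667 rpm, dir flips to +; running = +9874.6667
Stage 3 [42T→42T]: ω = 9874.6667×42/42 = 9874.6667 rpm, dir flips to −; running = −9874.6667
Stage 4 [73T→19T]: ω = 9874.6667×73/19 = 37939.5088 rpm, dir flips to +; running = +37939.5088
Stage 5 [63T→68T]: ω = 37939.5088×63/68 = 35149.8390 rpm, dir flips to −; running = −35149.8390
Stage 6 [80T→18T]: ω = 35149.8390×80/18 = 156221.5067 rpm, dir flips to +; running = +156221.5067

+156221.5067 rpm (same as input, |ω| = 156221.5067 rpm)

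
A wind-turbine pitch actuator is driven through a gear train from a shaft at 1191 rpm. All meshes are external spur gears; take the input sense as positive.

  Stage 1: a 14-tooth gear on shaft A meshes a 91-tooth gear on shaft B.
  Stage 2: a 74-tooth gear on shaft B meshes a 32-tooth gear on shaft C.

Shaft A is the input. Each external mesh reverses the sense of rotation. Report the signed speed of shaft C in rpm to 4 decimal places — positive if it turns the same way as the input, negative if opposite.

Stage 1 [14T→91T]: ω = 1191.0000×14/91 = 183.2308 rpm, dir flips to −; running = −183.2308
Stage 2 [74T→32T]: ω = 183.2308×74/32 = 423.7212 rpm, dir flips to +; running = +423.7212

+423.7212 rpm (same as input, |ω| = 423.7212 rpm)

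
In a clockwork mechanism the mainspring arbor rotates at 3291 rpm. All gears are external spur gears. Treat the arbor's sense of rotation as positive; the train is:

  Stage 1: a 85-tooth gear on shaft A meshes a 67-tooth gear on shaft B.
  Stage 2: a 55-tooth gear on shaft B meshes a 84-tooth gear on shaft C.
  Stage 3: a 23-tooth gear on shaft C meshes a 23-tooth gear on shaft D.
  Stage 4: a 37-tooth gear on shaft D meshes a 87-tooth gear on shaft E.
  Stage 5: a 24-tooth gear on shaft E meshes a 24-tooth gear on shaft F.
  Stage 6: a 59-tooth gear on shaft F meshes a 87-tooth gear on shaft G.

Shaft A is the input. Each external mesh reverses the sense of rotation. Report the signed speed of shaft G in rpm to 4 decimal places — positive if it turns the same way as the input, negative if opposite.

Stage 1 [85T→67T]: ω = 3291.0000×85/67 = 4175.1493 rpm, dir flips to −; running = −4175.1493
Stage 2 [55T→84T]: ω = 4175.1493×55/84 = 2733.7287 rpm, dir flips to +; running = +2733.7287
Stage 3 [23T→23T]: ω = 2733.7287×23/23 = 2733.7287 rpm, dir flips to −; running = −2733.7287
Stage 4 [37T→87T]: ω = 2733.7287×37/87 = 1162.6202 rpm, dir flips to +; running = +1162.6202
Stage 5 [24T→24T]: ω = 1162.6202×24/24 = 1162.6202 rpm, dir flips to −; running = −1162.6202
Stage 6 [59T→87T]: ω = 1162.6202×59/87 = 788.4436 rpm, dir flips to +; running = +788.4436

+788.4436 rpm (same as input, |ω| = 788.4436 rpm)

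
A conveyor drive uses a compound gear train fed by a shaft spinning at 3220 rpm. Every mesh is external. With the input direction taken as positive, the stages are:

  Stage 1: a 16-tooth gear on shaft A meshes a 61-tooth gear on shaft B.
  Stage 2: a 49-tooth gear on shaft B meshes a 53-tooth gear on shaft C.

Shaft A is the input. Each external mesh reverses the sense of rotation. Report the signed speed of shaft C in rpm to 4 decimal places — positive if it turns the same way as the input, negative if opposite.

Stage 1 [16T→61T]: ω = 3220.0000×16/61 = 844.5902 rpm, dir flips to −; running = −844.5902
Stage 2 [49T→53T]: ω = 844.5902×49/53 = 780.8475 rpm, dir flips to +; running = +780.8475

+780.8475 rpm (same as input, |ω| = 780.8475 rpm)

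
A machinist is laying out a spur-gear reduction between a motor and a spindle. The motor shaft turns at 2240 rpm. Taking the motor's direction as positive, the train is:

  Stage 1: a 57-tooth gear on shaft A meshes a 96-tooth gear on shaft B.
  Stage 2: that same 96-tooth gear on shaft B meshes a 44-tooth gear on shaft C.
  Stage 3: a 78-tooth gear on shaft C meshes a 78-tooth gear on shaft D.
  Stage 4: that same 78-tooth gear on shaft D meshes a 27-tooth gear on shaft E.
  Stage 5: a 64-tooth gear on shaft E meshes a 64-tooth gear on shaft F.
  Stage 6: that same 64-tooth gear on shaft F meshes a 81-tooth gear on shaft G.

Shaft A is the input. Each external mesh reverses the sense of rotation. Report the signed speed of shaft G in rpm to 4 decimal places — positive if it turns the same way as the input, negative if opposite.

Stage 1 [57T→96T]: ω = 2240.0000×57/96 = 1330.0000 rpm, dir flips to −; running = −1330.0000
Stage 2 [96T→44T]: ω = 1330.0000×96/44 = 2901.8182 rpm, dir flips to +; running = +2901.8182
Stage 3 [78T→78T]: ω = 2901.8182×78/78 = 2901.8182 rpm, dir flips to −; running = −2901.8182
Stage 4 [78T→27T]: ω = 2901.8182×78/27 = 8383.0303 rpm, dir flips to +; running = +8383.0303
Stage 5 [64T→64T]: ω = 8383.0303×64/64 = 8383.0303 rpm, dir flips to −; running = −8383.0303
Stage 6 [64T→81T]: ω = 8383.0303×64/81 = 6623.6289 rpm, dir flips to +; running = +6623.6289

+6623.6289 rpm (same as input, |ω| = 6623.6289 rpm)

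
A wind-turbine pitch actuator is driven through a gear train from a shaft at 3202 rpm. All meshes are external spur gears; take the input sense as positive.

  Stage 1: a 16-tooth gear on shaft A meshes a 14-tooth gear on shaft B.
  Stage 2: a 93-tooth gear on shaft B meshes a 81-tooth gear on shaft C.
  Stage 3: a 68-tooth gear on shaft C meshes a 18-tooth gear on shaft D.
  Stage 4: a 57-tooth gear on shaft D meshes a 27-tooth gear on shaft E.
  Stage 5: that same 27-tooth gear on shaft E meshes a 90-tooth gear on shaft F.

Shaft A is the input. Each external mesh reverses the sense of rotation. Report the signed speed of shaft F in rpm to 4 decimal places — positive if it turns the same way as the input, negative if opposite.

Stage 1 [16T→14T]: ω = 3202.0000×16/14 = 3659.4286 rpm, dir flips to −; running = −3659.4286
Stage 2 [93T→81T]: ω = 3659.4286×93/81 = 4201.5661 rpm, dir flips to +; running = +4201.5661
Stage 3 [68T→18T]: ω = 4201.5661×68/18 = 15872.5832 rpm, dir flips to −; running = −15872.5832
Stage 4 [57T→27T]: ω = 15872.5832×57/27 = 33508.7867 rpm, dir flips to +; running = +33508.7867
Stage 5 [27T→90T]: ω = 33508.7867×27/90 = 10052.6360 rpm, dir flips to −; running = −10052.6360

-10052.6360 rpm (opposite to input, |ω| = 10052.6360 rpm)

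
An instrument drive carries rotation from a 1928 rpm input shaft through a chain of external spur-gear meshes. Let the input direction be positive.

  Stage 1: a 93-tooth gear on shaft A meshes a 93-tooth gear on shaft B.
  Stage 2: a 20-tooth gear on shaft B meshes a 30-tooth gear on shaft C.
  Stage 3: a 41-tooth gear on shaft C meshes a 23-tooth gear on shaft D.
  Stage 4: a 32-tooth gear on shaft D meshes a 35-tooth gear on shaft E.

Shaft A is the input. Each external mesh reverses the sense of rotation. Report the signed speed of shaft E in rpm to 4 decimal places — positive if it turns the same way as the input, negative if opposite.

+2094.8538 rpm (same as input, |ω| = 2094.8538 rpm)

Stage 1 [93T→93T]: ω = 1928.0000×93/93 = 1928.0000 rpm, dir flips to −; running = −1928.0000
Stage 2 [20T→30T]: ω = 1928.0000×20/30 = 1285.3333 rpm, dir flips to +; running = +1285.3333
Stage 3 [41T→23T]: ω = 1285.3333×41/23 = 2291.2464 rpm, dir flips to −; running = −2291.2464
Stage 4 [32T→35T]: ω = 2291.2464×32/35 = 2094.8538 rpm, dir flips to +; running = +2094.8538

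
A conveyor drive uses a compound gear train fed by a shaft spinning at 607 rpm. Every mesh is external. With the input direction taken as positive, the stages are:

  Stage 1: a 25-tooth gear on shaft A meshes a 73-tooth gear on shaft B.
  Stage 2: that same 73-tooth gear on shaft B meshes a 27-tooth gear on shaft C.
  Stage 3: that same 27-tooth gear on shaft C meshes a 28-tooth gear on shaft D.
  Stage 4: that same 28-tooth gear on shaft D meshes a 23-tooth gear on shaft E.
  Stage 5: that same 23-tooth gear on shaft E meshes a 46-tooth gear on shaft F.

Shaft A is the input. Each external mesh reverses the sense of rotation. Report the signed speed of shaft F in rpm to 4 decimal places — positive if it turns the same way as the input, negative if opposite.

-329.8913 rpm (opposite to input, |ω| = 329.8913 rpm)

Stage 1 [25T→73T]: ω = 607.0000×25/73 = 207.8767 rpm, dir flips to −; running = −207.8767
Stage 2 [73T→27T]: ω = 207.8767×73/27 = 562.0370 rpm, dir flips to +; running = +562.0370
Stage 3 [27T→28T]: ω = 562.0370×27/28 = 541.9643 rpm, dir flips to −; running = −541.9643
Stage 4 [28T→23T]: ω = 541.9643×28/23 = 659.7826 rpm, dir flips to +; running = +659.7826
Stage 5 [23T→46T]: ω = 659.7826×23/46 = 329.8913 rpm, dir flips to −; running = −329.8913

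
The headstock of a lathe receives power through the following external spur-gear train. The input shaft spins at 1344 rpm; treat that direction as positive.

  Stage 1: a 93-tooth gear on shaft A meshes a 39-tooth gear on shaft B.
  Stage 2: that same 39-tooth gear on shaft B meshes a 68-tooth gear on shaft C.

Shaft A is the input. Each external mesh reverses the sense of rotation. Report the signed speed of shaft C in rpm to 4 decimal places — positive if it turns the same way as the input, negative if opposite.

Stage 1 [93T→39T]: ω = 1344.0000×93/39 = 3204.9231 rpm, dir flips to −; running = −3204.9231
Stage 2 [39T→68T]: ω = 3204.9231×39/68 = 1838.1176 rpm, dir flips to +; running = +1838.1176

+1838.1176 rpm (same as input, |ω| = 1838.1176 rpm)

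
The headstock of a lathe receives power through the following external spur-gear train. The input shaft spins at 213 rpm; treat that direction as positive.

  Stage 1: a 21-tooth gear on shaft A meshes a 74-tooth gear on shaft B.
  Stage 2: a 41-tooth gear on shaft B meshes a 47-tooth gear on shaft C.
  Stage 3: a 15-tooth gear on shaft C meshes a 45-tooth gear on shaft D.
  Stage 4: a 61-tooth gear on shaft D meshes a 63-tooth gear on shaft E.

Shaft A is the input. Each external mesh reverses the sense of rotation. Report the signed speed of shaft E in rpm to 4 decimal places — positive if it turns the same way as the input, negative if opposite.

+17.0185 rpm (same as input, |ω| = 17.0185 rpm)

Stage 1 [21T→74T]: ω = 213.0000×21/74 = 60.4459 rpm, dir flips to −; running = −60.4459
Stage 2 [41T→47T]: ω = 60.4459×41/47 = 52.7294 rpm, dir flips to +; running = +52.7294
Stage 3 [15T→45T]: ω = 52.7294×15/45 = 17.5765 rpm, dir flips to −; running = −17.5765
Stage 4 [61T→63T]: ω = 17.5765×61/63 = 17.0185 rpm, dir flips to +; running = +17.0185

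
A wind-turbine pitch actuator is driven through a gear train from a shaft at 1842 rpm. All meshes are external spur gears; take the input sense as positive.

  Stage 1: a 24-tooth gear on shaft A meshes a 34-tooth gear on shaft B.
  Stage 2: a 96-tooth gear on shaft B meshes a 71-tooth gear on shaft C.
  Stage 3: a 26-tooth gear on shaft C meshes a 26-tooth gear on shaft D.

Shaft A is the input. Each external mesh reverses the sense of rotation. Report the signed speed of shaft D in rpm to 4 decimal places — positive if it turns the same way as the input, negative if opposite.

-1758.0646 rpm (opposite to input, |ω| = 1758.0646 rpm)

Stage 1 [24T→34T]: ω = 1842.0000×24/34 = 1300.2353 rpm, dir flips to −; running = −1300.2353
Stage 2 [96T→71T]: ω = 1300.2353×96/71 = 1758.0646 rpm, dir flips to +; running = +1758.0646
Stage 3 [26T→26T]: ω = 1758.0646×26/26 = 1758.0646 rpm, dir flips to −; running = −1758.0646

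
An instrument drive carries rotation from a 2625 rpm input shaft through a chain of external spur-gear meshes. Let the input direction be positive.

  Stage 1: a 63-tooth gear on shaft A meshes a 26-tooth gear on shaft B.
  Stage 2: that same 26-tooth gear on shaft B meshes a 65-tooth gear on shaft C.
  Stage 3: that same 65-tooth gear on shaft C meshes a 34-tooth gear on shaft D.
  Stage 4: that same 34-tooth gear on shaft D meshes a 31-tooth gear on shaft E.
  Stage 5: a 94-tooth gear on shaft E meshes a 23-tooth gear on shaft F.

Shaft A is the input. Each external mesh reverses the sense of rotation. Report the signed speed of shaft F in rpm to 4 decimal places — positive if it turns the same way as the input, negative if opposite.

-21802.5947 rpm (opposite to input, |ω| = 21802.5947 rpm)

Stage 1 [63T→26T]: ω = 2625.0000×63/26 = 6360.5769 rpm, dir flips to −; running = −6360.5769
Stage 2 [26T→65T]: ω = 6360.5769×26/65 = 2544.2308 rpm, dir flips to +; running = +2544.2308
Stage 3 [65T→34T]: ω = 2544.2308×65/34 = 4863.9706 rpm, dir flips to −; running = −4863.9706
Stage 4 [34T→31T]: ω = 4863.9706×34/31 = 5334.6774 rpm, dir flips to +; running = +5334.6774
Stage 5 [94T→23T]: ω = 5334.6774×94/23 = 21802.5947 rpm, dir flips to −; running = −21802.5947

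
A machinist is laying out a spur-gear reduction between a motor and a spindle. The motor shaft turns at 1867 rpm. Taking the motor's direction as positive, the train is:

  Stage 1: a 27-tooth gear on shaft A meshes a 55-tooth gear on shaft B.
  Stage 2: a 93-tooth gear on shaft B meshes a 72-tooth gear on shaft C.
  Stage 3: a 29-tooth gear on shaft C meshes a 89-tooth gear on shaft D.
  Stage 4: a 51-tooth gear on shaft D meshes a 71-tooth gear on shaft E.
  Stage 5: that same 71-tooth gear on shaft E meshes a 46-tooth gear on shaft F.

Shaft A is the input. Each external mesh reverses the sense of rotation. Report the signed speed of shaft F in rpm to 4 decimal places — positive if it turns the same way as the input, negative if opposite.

Stage 1 [27T→55T]: ω = 1867.0000×27/55 = 916.5273 rpm, dir flips to −; running = −916.5273
Stage 2 [93T→72T]: ω = 916.5273×93/72 = 1183.8477 rpm, dir flips to +; running = +1183.8477
Stage 3 [29T→89T]: ω = 1183.8477×29/89 = 385.7481 rpm, dir flips to −; running = −385.7481
Stage 4 [51T→71T]: ω = 385.7481×51/71 = 277.0867 rpm, dir flips to +; running = +277.0867
Stage 5 [71T→46T]: ω = 277.0867×71/46 = 427.6773 rpm, dir flips to −; running = −427.6773

-427.6773 rpm (opposite to input, |ω| = 427.6773 rpm)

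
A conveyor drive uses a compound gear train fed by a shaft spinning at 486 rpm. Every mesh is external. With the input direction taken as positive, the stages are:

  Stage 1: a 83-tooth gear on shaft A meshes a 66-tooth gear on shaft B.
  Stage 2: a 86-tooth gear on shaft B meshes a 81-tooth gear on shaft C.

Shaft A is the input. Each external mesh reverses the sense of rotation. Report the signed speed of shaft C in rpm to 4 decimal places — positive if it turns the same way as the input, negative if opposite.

+648.9091 rpm (same as input, |ω| = 648.9091 rpm)

Stage 1 [83T→66T]: ω = 486.0000×83/66 = 611.1818 rpm, dir flips to −; running = −611.1818
Stage 2 [86T→81T]: ω = 611.1818×86/81 = 648.9091 rpm, dir flips to +; running = +648.9091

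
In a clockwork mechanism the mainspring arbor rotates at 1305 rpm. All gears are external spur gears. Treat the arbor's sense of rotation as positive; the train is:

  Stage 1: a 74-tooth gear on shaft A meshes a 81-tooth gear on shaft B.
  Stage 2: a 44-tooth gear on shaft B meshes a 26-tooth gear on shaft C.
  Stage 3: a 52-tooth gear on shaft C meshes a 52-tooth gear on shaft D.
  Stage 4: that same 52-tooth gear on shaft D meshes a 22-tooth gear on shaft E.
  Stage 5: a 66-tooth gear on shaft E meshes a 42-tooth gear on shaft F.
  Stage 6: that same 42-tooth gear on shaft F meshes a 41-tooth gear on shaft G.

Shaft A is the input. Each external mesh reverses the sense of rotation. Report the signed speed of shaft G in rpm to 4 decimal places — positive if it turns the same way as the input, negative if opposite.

+7676.7480 rpm (same as input, |ω| = 7676.7480 rpm)

Stage 1 [74T→81T]: ω = 1305.0000×74/81 = 1192.2222 rpm, dir flips to −; running = −1192.2222
Stage 2 [44T→26T]: ω = 1192.2222×44/26 = 2017.6068 rpm, dir flips to +; running = +2017.6068
Stage 3 [52T→52T]: ω = 2017.6068×52/52 = 2017.6068 rpm, dir flips to −; running = −2017.6068
Stage 4 [52T→22T]: ω = 2017.6068×52/22 = 4768.8889 rpm, dir flips to +; running = +4768.8889
Stage 5 [66T→42T]: ω = 4768.8889×66/42 = 7493.9683 rpm, dir flips to −; running = −7493.9683
Stage 6 [42T→41T]: ω = 7493.9683×42/41 = 7676.7480 rpm, dir flips to +; running = +7676.7480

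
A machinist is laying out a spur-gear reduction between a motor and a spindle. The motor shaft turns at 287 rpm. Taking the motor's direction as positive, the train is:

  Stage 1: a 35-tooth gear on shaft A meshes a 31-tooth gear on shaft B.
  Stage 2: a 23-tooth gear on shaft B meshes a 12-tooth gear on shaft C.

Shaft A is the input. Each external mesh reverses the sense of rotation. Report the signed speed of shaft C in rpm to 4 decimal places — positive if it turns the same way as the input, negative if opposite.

Stage 1 [35T→31T]: ω = 287.0000×35/31 = 324.0323 rpm, dir flips to −; running = −324.0323
Stage 2 [23T→12T]: ω = 324.0323×23/12 = 621.0618 rpm, dir flips to +; running = +621.0618

+621.0618 rpm (same as input, |ω| = 621.0618 rpm)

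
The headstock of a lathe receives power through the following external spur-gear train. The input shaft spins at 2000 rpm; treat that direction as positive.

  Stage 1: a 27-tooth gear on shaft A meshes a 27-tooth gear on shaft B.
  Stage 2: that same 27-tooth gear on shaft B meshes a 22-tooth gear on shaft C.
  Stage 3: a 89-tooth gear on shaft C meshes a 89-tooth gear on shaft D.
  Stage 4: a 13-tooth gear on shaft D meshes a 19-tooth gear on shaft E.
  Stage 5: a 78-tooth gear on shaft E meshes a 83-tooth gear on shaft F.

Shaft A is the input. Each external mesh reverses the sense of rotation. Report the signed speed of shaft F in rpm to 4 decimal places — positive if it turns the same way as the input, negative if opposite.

Stage 1 [27T→27T]: ω = 2000.0000×27/27 = 2000.0000 rpm, dir flips to −; running = −2000.0000
Stage 2 [27T→22T]: ω = 2000.0000×27/22 = 2454.5455 rpm, dir flips to +; running = +2454.5455
Stage 3 [89T→89T]: ω = 2454.5455×89/89 = 2454.5455 rpm, dir flips to −; running = −2454.5455
Stage 4 [13T→19T]: ω = 2454.5455×13/19 = 1679.4258 rpm, dir flips to +; running = +1679.4258
Stage 5 [78T→83T]: ω = 1679.4258×78/83 = 1578.2556 rpm, dir flips to −; running = −1578.2556

-1578.2556 rpm (opposite to input, |ω| = 1578.2556 rpm)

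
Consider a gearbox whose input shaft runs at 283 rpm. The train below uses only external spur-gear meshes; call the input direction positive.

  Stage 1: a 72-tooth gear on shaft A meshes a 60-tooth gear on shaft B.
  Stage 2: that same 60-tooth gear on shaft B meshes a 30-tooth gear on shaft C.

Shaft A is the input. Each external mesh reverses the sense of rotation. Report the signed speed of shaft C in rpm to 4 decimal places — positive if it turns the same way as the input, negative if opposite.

+679.2000 rpm (same as input, |ω| = 679.2000 rpm)

Stage 1 [72T→60T]: ω = 283.0000×72/60 = 339.6000 rpm, dir flips to −; running = −339.6000
Stage 2 [60T→30T]: ω = 339.6000×60/30 = 679.2000 rpm, dir flips to +; running = +679.2000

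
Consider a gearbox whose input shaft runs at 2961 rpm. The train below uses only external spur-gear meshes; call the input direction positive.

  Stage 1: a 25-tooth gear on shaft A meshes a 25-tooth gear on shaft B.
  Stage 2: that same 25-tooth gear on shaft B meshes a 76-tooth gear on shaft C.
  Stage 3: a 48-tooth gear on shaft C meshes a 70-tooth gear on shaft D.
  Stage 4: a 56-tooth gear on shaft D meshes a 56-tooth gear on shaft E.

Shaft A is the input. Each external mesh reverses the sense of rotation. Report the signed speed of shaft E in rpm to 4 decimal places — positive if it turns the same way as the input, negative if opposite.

+667.8947 rpm (same as input, |ω| = 667.8947 rpm)

Stage 1 [25T→25T]: ω = 2961.0000×25/25 = 2961.0000 rpm, dir flips to −; running = −2961.0000
Stage 2 [25T→76T]: ω = 2961.0000×25/76 = 974.0132 rpm, dir flips to +; running = +974.0132
Stage 3 [48T→70T]: ω = 974.0132×48/70 = 667.8947 rpm, dir flips to −; running = −667.8947
Stage 4 [56T→56T]: ω = 667.8947×56/56 = 667.8947 rpm, dir flips to +; running = +667.8947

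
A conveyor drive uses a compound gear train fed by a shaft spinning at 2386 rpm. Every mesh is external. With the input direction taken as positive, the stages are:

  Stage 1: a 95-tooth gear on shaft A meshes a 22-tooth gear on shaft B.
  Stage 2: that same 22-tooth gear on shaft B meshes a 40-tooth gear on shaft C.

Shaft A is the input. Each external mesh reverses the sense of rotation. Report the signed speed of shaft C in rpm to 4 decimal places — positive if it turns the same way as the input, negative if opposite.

Stage 1 [95T→22T]: ω = 2386.0000×95/22 = 10303.1818 rpm, dir flips to −; running = −10303.1818
Stage 2 [22T→40T]: ω = 10303.1818×22/40 = 5666.7500 rpm, dir flips to +; running = +5666.7500

+5666.7500 rpm (same as input, |ω| = 5666.7500 rpm)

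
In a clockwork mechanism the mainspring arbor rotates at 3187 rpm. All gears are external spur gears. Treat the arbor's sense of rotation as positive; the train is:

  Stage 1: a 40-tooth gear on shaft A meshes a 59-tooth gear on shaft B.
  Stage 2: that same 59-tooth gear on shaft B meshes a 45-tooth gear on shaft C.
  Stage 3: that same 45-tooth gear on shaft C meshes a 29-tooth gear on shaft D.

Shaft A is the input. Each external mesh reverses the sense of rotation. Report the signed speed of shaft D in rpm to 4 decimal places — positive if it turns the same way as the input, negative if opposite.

-4395.8621 rpm (opposite to input, |ω| = 4395.8621 rpm)

Stage 1 [40T→59T]: ω = 3187.0000×40/59 = 2160.6780 rpm, dir flips to −; running = −2160.6780
Stage 2 [59T→45T]: ω = 2160.6780×59/45 = 2832.8889 rpm, dir flips to +; running = +2832.8889
Stage 3 [45T→29T]: ω = 2832.8889×45/29 = 4395.8621 rpm, dir flips to −; running = −4395.8621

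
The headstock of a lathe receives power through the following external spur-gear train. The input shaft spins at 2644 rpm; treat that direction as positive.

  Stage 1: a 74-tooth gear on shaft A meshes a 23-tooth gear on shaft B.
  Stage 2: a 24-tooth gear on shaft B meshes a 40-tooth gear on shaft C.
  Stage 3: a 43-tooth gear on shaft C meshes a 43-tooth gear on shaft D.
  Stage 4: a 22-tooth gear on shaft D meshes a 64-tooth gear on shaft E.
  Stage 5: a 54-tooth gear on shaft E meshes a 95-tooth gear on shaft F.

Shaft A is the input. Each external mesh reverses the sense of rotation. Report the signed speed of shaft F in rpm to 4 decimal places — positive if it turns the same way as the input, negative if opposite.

-997.3083 rpm (opposite to input, |ω| = 997.3083 rpm)

Stage 1 [74T→23T]: ω = 2644.0000×74/23 = 8506.7826 rpm, dir flips to −; running = −8506.7826
Stage 2 [24T→40T]: ω = 8506.7826×24/40 = 5104.0696 rpm, dir flips to +; running = +5104.0696
Stage 3 [43T→43T]: ω = 5104.0696×43/43 = 5104.0696 rpm, dir flips to −; running = −5104.0696
Stage 4 [22T→64T]: ω = 5104.0696×22/64 = 1754.5239 rpm, dir flips to +; running = +1754.5239
Stage 5 [54T→95T]: ω = 1754.5239×54/95 = 997.3083 rpm, dir flips to −; running = −997.3083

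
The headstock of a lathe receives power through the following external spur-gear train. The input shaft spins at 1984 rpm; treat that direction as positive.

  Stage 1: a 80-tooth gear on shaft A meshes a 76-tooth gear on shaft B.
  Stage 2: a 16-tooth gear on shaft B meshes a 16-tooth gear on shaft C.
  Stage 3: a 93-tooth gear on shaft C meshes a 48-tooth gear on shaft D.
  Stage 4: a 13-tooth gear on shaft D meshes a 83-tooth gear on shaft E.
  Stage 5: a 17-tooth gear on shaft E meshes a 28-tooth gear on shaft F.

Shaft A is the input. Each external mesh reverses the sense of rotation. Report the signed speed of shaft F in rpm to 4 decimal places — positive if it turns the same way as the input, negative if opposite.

Stage 1 [80T→76T]: ω = 1984.0000×80/76 = 2088.4211 rpm, dir flips to −; running = −2088.4211
Stage 2 [16T→16T]: ω = 2088.4211×16/16 = 2088.4211 rpm, dir flips to +; running = +2088.4211
Stage 3 [93T→48T]: ω = 2088.4211×93/48 = 4046.3158 rpm, dir flips to −; running = −4046.3158
Stage 4 [13T→83T]: ω = 4046.3158×13/83 = 633.7603 rpm, dir flips to +; running = +633.7603
Stage 5 [17T→28T]: ω = 633.7603×17/28 = 384.7830 rpm, dir flips to −; running = −384.7830

-384.7830 rpm (opposite to input, |ω| = 384.7830 rpm)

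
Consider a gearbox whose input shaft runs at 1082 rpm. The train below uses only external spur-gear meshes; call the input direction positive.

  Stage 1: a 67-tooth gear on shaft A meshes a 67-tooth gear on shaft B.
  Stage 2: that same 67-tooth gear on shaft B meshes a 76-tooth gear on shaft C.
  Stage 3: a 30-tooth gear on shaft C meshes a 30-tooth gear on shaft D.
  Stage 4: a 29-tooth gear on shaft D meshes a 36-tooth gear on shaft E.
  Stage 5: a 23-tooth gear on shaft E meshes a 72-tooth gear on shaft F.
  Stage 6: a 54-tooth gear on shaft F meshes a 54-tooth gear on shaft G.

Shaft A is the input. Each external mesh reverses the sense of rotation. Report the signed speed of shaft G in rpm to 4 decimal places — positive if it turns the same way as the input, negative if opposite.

Stage 1 [67T→67T]: ω = 1082.0000×67/67 = 1082.0000 rpm, dir flips to −; running = −1082.0000
Stage 2 [67T→76T]: ω = 1082.0000×67/76 = 953.8684 rpm, dir flips to +; running = +953.8684
Stage 3 [30T→30T]: ω = 953.8684×30/30 = 953.8684 rpm, dir flips to −; running = −953.8684
Stage 4 [29T→36T]: ω = 953.8684×29/36 = 768.3940 rpm, dir flips to +; running = +768.3940
Stage 5 [23T→72T]: ω = 768.3940×23/72 = 245.4592 rpm, dir flips to −; running = −245.4592
Stage 6 [54T→54T]: ω = 245.4592×54/54 = 245.4592 rpm, dir flips to +; running = +245.4592

+245.4592 rpm (same as input, |ω| = 245.4592 rpm)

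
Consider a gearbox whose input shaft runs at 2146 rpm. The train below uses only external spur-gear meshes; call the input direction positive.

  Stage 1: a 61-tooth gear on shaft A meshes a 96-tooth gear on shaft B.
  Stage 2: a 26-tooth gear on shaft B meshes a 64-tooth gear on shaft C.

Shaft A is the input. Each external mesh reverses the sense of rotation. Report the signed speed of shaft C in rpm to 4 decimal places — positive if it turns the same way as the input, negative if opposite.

+553.9642 rpm (same as input, |ω| = 553.9642 rpm)

Stage 1 [61T→96T]: ω = 2146.0000×61/96 = 1363.6042 rpm, dir flips to −; running = −1363.6042
Stage 2 [26T→64T]: ω = 1363.6042×26/64 = 553.9642 rpm, dir flips to +; running = +553.9642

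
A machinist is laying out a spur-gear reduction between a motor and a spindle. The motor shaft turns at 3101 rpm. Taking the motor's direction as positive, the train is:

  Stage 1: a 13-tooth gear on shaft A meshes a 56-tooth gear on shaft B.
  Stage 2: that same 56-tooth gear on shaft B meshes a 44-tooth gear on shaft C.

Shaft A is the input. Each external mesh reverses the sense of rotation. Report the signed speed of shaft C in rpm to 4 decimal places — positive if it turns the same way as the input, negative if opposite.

+916.2045 rpm (same as input, |ω| = 916.2045 rpm)

Stage 1 [13T→56T]: ω = 3101.0000×13/56 = 719.8750 rpm, dir flips to −; running = −719.8750
Stage 2 [56T→44T]: ω = 719.8750×56/44 = 916.2045 rpm, dir flips to +; running = +916.2045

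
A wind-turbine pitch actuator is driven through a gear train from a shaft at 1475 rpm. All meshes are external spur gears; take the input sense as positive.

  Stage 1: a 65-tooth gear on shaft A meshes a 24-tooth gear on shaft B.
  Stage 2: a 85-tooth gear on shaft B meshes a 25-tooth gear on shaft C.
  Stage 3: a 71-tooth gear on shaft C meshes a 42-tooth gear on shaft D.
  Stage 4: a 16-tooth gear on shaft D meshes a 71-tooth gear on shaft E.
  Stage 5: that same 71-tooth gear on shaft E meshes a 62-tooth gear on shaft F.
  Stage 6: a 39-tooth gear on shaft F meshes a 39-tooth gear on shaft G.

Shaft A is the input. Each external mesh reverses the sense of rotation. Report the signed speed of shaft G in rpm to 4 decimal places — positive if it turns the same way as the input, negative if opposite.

Stage 1 [65T→24T]: ω = 1475.0000×65/24 = 3994.7917 rpm, dir flips to −; running = −3994.7917
Stage 2 [85T→25T]: ω = 3994.7917×85/25 = 13582.2917 rpm, dir flips to +; running = +13582.2917
Stage 3 [71T→42T]: ω = 13582.2917×71/42 = 22960.5407 rpm, dir flips to −; running = −22960.5407
Stage 4 [16T→71T]: ω = 22960.5407×16/71 = 5174.2063 rpm, dir flips to +; running = +5174.2063
Stage 5 [71T→62T]: ω = 5174.2063×71/62 = 5925.3008 rpm, dir flips to −; running = −5925.3008
Stage 6 [39T→39T]: ω = 5925.3008×39/39 = 5925.3008 rpm, dir flips to +; running = +5925.3008

+5925.3008 rpm (same as input, |ω| = 5925.3008 rpm)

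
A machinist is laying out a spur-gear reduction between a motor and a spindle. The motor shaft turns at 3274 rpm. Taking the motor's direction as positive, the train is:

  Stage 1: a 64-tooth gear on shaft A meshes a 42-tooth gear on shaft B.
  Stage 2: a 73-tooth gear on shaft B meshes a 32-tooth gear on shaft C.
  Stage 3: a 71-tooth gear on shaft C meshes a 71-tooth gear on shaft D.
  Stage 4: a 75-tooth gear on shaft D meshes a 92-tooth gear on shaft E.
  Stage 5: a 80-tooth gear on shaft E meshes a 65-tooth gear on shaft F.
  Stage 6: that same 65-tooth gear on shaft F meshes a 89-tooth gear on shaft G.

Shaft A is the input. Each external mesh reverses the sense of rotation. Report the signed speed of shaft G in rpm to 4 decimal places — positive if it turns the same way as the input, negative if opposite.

Stage 1 [64T→42T]: ω = 3274.0000×64/42 = 4988.9524 rpm, dir flips to −; running = −4988.9524
Stage 2 [73T→32T]: ω = 4988.9524×73/32 = 11381.0476 rpm, dir flips to +; running = +11381.0476
Stage 3 [71T→71T]: ω = 11381.0476×71/71 = 11381.0476 rpm, dir flips to −; running = −11381.0476
Stage 4 [75T→92T]: ω = 11381.0476×75/92 = 9278.0280 rpm, dir flips to +; running = +9278.0280
Stage 5 [80T→65T]: ω = 9278.0280×80/65 = 11419.1113 rpm, dir flips to −; running = −11419.1113
Stage 6 [65T→89T]: ω = 11419.1113×65/89 = 8339.8004 rpm, dir flips to +; running = +8339.8004

+8339.8004 rpm (same as input, |ω| = 8339.8004 rpm)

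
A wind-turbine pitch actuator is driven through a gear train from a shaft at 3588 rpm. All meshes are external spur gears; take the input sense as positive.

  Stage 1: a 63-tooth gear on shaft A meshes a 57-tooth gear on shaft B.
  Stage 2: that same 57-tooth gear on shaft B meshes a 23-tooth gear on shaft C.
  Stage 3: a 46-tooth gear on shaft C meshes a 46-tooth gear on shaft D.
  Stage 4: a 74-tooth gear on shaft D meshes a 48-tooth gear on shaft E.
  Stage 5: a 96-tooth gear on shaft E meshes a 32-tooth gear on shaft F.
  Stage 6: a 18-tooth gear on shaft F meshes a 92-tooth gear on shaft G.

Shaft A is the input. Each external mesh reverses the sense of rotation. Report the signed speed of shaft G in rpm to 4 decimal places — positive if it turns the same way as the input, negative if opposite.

+8893.2717 rpm (same as input, |ω| = 8893.2717 rpm)

Stage 1 [63T→57T]: ω = 3588.0000×63/57 = 3965.6842 rpm, dir flips to −; running = −3965.6842
Stage 2 [57T→23T]: ω = 3965.6842×57/23 = 9828.0000 rpm, dir flips to +; running = +9828.0000
Stage 3 [46T→46T]: ω = 9828.0000×46/46 = 9828.0000 rpm, dir flips to −; running = −9828.0000
Stage 4 [74T→48T]: ω = 9828.0000×74/48 = 15151.5000 rpm, dir flips to +; running = +15151.5000
Stage 5 [96T→32T]: ω = 15151.5000×96/32 = 45454.5000 rpm, dir flips to −; running = −45454.5000
Stage 6 [18T→92T]: ω = 45454.5000×18/92 = 8893.2717 rpm, dir flips to +; running = +8893.2717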